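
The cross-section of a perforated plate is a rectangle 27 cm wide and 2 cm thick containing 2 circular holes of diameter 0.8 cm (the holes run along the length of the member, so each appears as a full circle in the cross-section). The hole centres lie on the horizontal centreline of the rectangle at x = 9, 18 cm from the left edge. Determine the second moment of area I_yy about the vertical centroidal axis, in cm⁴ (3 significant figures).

I_yy ≈ 3260 cm⁴

Split into non-overlapping primitives; take the origin at the lower-left of the bounding box.
Plate: 27 × 2, A = 54 cm², x = 13.5 cm, Ī = 3280.5 cm⁴.
Hole 1 (subtracted): ⌀0.8, A = 0.50265 cm², x = 9 cm, Ī = 0.020106 cm⁴.
Hole 2 (subtracted): ⌀0.8, A = 0.50265 cm², x = 18 cm, Ī = 0.020106 cm⁴.
By symmetry the centroid is at mid-width, x̄ = 13.5 cm.
Transfer each piece to the vertical centroidal axis using Ī + A·d² with d = x − 13.5:
  plate: d = 0 cm → contributes +3280.5 cm⁴
  hole 1: d = -4.5 cm → contributes −10.199 cm⁴
  hole 2: d = 4.5 cm → contributes −10.199 cm⁴
Total I = 3260.1 cm⁴.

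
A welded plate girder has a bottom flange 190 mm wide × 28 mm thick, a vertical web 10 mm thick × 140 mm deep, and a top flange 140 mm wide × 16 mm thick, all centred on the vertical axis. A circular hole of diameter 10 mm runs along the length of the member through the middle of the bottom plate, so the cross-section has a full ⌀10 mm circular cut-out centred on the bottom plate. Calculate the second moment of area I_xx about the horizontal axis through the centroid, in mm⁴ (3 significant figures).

Decompose the section into non-overlapping parts with the origin at the bottom-left of its bounding rectangle.
Bottom plate: 190 × 28, A = 5 320 mm², y = 14 mm, Ī = 347 573 mm⁴.
Web plate: 10 × 140, A = 1 400 mm², y = 98 mm, Ī = 2 286 667 mm⁴.
Top plate: 140 × 16, A = 2 240 mm², y = 176 mm, Ī = 47 787 mm⁴.
Hole (subtracted): ⌀10, A = 78.54 mm², y = 14 mm, Ī = 490.87 mm⁴.
Centroid: ȳ = ΣA·y / ΣA = 68.099 mm.
Transfer each piece to the horizontal axis through the centroid using Ī + A·d² with d = y − 68.099:
  bottom plate: d = -54.099 mm → contributes +15 917 749 mm⁴
  web plate: d = 29.901 mm → contributes +3 538 347 mm⁴
  top plate: d = 107.9 mm → contributes +26 127 166 mm⁴
  hole: d = -54.099 mm → contributes −230 355 mm⁴
Total I = 45 352 906 mm⁴.

I_xx ≈ 4.54 × 10⁷ mm⁴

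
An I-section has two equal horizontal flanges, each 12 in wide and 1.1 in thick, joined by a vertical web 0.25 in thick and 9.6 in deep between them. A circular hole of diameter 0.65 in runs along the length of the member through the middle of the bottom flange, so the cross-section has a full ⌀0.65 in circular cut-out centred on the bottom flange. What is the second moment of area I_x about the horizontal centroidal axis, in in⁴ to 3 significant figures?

Treat the section as a set of non-overlapping primitives; coordinates are from the bounding-box lower-left.
Bottom flange: 12 × 1.1, A = 13.2 in², y = 0.55 in, Ī = 1.331 in⁴.
Web: 0.25 × 9.6, A = 2.4 in², y = 5.9 in, Ī = 18.432 in⁴.
Top flange: 12 × 1.1, A = 13.2 in², y = 11.25 in, Ī = 1.331 in⁴.
Hole (subtracted): ⌀0.65, A = 0.33183 in², y = 0.55 in, Ī = 0.0087624 in⁴.
Centroid: ȳ = ΣA·y / ΣA = 5.9624 in.
Transfer each piece to the horizontal centroidal axis using Ī + A·d² with d = y − 5.9624:
  bottom flange: d = -5.4124 in → contributes +388.01 in⁴
  web: d = -0.062361 in → contributes +18.441 in⁴
  top flange: d = 5.2876 in → contributes +370.39 in⁴
  hole: d = -5.4124 in → contributes −9.7293 in⁴
Total I = 767.11 in⁴.

I_x ≈ 767 in⁴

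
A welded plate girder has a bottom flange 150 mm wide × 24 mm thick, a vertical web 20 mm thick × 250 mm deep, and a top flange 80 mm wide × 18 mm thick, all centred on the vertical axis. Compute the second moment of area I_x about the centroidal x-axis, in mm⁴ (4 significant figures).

Split into non-overlapping primitives; take the origin at the lower-left of the bounding box.
Bottom plate: 150 × 24, A = 3 600 mm², y = 12 mm, Ī = 172 800 mm⁴.
Web plate: 20 × 250, A = 5 000 mm², y = 149 mm, Ī = 26 041 667 mm⁴.
Top plate: 80 × 18, A = 1 440 mm², y = 283 mm, Ī = 38 880 mm⁴.
Centroid: ȳ = ΣA·y / ΣA = 119.096 mm.
Transfer each piece to the centroidal x-axis using Ī + A·d² with d = y − 119.096:
  bottom plate: d = -107.096 mm → contributes +41 462 897 mm⁴
  web plate: d = 29.9044 mm → contributes +30 513 027 mm⁴
  top plate: d = 163.904 mm → contributes +38 723 971 mm⁴
Total I = 110 699 895 mm⁴.

I_x ≈ 1.107 × 10⁸ mm⁴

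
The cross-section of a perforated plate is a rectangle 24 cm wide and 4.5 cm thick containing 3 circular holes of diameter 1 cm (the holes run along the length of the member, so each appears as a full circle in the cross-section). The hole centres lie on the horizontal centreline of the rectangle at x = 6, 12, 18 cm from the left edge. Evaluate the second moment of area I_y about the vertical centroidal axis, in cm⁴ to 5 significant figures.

Split into non-overlapping primitives; take the origin at the lower-left of the bounding box.
Plate: 24 × 4.5, A = 108 cm², x = 12 cm, Ī = 5 184 cm⁴.
Hole 1 (subtracted): ⌀1, A = 0.7853982 cm², x = 6 cm, Ī = 0.04908739 cm⁴.
Hole 2 (subtracted): ⌀1, A = 0.7853982 cm², x = 12 cm, Ī = 0.04908739 cm⁴.
Hole 3 (subtracted): ⌀1, A = 0.7853982 cm², x = 18 cm, Ī = 0.04908739 cm⁴.
By symmetry the centroid is at mid-width, x̄ = 12 cm.
Transfer each piece to the vertical centroidal axis using Ī + A·d² with d = x − 12:
  plate: d = 0 cm → contributes +5 184 cm⁴
  hole 1: d = -6 cm → contributes −28.32342 cm⁴
  hole 2: d = 0 cm → contributes −0.04908739 cm⁴
  hole 3: d = 6 cm → contributes −28.32342 cm⁴
Total I = 5127.304 cm⁴.

I_y ≈ 5127.3 cm⁴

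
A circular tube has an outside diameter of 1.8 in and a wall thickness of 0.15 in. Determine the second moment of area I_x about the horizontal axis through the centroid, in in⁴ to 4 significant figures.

I_x ≈ 0.2668 in⁴

Treat the section as a set of non-overlapping primitives; coordinates are from the bounding-box lower-left.
Outer circle: ⌀1.8, A = 2.54469 in², y = 0.9 in, Ī = 0.5153 in⁴.
Bore (subtracted): ⌀1.5, A = 1.76715 in², y = 0.9 in, Ī = 0.248505 in⁴.
By symmetry the centroid is at mid-height, ȳ = 0.9 in.
All pieces are centred on the horizontal axis through the centroid, so I = ΣĪ (holes subtracted) = 0.266795 in⁴.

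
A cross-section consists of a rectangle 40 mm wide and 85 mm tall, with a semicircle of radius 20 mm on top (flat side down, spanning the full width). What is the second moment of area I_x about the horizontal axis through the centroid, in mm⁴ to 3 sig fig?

I_x ≈ 3.44 × 10⁶ mm⁴

Treat the section as a set of non-overlapping primitives; coordinates are from the bounding-box lower-left.
Rectangular body: 40 × 85, A = 3 400 mm², y = 42.5 mm, Ī = 2 047 083 mm⁴.
Semicircular cap: semicircle r = 20, A = 628.32 mm², y = 93.488 mm, Ī = 17 561 mm⁴.
Centroid: ȳ = ΣA·y / ΣA = 50.453 mm.
Transfer each piece to the horizontal axis through the centroid using Ī + A·d² with d = y − 50.453:
  rectangular body: d = -7.9529 mm → contributes +2 262 129 mm⁴
  semicircular cap: d = 43.035 mm → contributes +1 181 233 mm⁴
Total I = 3 443 362 mm⁴.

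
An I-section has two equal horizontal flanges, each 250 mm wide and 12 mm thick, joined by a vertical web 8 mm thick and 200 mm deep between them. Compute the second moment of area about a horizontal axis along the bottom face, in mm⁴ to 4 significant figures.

Treat the section as a set of non-overlapping primitives; coordinates are from the bounding-box lower-left.
Bottom flange: 250 × 12, A = 3 000 mm², y = 6 mm, Ī = 36 000 mm⁴.
Web: 8 × 200, A = 1 600 mm², y = 112 mm, Ī = 5 333 333 mm⁴.
Top flange: 250 × 12, A = 3 000 mm², y = 218 mm, Ī = 36 000 mm⁴.
Transfer each piece to the base of the section using Ī + A·d² with d = y − 0:
  bottom flange: d = 6 mm → contributes +144 000 mm⁴
  web: d = 112 mm → contributes +25 403 733 mm⁴
  top flange: d = 218 mm → contributes +142 608 000 mm⁴
Total I = 168 155 733 mm⁴.

I_base ≈ 1.682 × 10⁸ mm⁴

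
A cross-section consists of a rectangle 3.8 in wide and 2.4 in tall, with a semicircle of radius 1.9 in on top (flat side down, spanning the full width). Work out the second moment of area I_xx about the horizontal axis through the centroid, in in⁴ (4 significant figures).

Decompose the section into non-overlapping parts with the origin at the bottom-left of its bounding rectangle.
Rectangular body: 3.8 × 2.4, A = 9.12 in², y = 1.2 in, Ī = 4.3776 in⁴.
Semicircular cap: semicircle r = 1.9, A = 5.67057 in², y = 3.20639 in, Ī = 1.43036 in⁴.
Centroid: ȳ = ΣA·y / ΣA = 1.96923 in.
Transfer each piece to the horizontal axis through the centroid using Ī + A·d² with d = y − 1.96923:
  rectangular body: d = -0.76923 in → contributes +9.77404 in⁴
  semicircular cap: d = 1.23715 in → contributes +10.1095 in⁴
Total I = 19.8835 in⁴.

I_xx ≈ 19.88 in⁴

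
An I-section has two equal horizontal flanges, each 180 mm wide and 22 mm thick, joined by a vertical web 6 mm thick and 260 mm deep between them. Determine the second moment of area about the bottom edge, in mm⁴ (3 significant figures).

I_base ≈ 3.86 × 10⁸ mm⁴

Treat the section as a set of non-overlapping primitives; coordinates are from the bounding-box lower-left.
Bottom flange: 180 × 22, A = 3 960 mm², y = 11 mm, Ī = 159 720 mm⁴.
Web: 6 × 260, A = 1 560 mm², y = 152 mm, Ī = 8 788 000 mm⁴.
Top flange: 180 × 22, A = 3 960 mm², y = 293 mm, Ī = 159 720 mm⁴.
Transfer each piece to the base of the section using Ī + A·d² with d = y − 0:
  bottom flange: d = 11 mm → contributes +638 880 mm⁴
  web: d = 152 mm → contributes +44 830 240 mm⁴
  top flange: d = 293 mm → contributes +340 121 760 mm⁴
Total I = 385 590 880 mm⁴.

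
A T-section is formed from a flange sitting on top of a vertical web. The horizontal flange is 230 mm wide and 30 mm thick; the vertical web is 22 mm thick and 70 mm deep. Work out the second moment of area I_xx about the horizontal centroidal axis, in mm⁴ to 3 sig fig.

I_xx ≈ 4.29 × 10⁶ mm⁴

Decompose the section into non-overlapping parts with the origin at the bottom-left of its bounding rectangle.
Flange: 230 × 30, A = 6 900 mm², y = 85 mm, Ī = 517 500 mm⁴.
Web: 22 × 70, A = 1 540 mm², y = 35 mm, Ī = 628 833 mm⁴.
Centroid: ȳ = ΣA·y / ΣA = 75.877 mm.
Transfer each piece to the horizontal centroidal axis using Ī + A·d² with d = y − 75.877:
  flange: d = 9.1232 mm → contributes +1 091 809 mm⁴
  web: d = -40.877 mm → contributes +3 202 036 mm⁴
Total I = 4 293 845 mm⁴.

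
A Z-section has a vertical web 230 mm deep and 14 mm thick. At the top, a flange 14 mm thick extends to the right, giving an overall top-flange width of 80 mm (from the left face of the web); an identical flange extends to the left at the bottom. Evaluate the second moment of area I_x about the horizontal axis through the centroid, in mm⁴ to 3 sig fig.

Decompose the section into non-overlapping parts with the origin at the bottom-left of its bounding rectangle.
Web: 14 × 230, A = 3 220 mm², y = 115 mm, Ī = 14 194 833 mm⁴.
Top flange (beyond web): 66 × 14, A = 924 mm², y = 223 mm, Ī = 15 092 mm⁴.
Bottom flange (beyond web): 66 × 14, A = 924 mm², y = 7 mm, Ī = 15 092 mm⁴.
Centroid: ȳ = ΣA·y / ΣA = 115 mm.
Transfer each piece to the horizontal axis through the centroid using Ī + A·d² with d = y − 115:
  web: d = 0 mm → contributes +14 194 833 mm⁴
  top flange (beyond web): d = 108 mm → contributes +10 792 628 mm⁴
  bottom flange (beyond web): d = -108 mm → contributes +10 792 628 mm⁴
Total I = 35 780 089 mm⁴.

I_x ≈ 3.58 × 10⁷ mm⁴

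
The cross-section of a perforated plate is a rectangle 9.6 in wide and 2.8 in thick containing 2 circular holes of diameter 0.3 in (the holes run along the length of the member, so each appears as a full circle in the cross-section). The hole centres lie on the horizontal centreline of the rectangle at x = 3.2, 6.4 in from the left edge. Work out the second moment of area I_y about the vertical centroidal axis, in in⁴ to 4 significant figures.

I_y ≈ 206.1 in⁴

Break the section into simple shapes (no overlaps), measuring from the bottom-left corner of the bounding box.
Plate: 9.6 × 2.8, A = 26.88 in², x = 4.8 in, Ī = 206.438 in⁴.
Hole 1 (subtracted): ⌀0.3, A = 0.0706858 in², x = 3.2 in, Ī = 0.000397608 in⁴.
Hole 2 (subtracted): ⌀0.3, A = 0.0706858 in², x = 6.4 in, Ī = 0.000397608 in⁴.
By symmetry the centroid is at mid-width, x̄ = 4.8 in.
Transfer each piece to the vertical centroidal axis using Ī + A·d² with d = x − 4.8:
  plate: d = 0 in → contributes +206.438 in⁴
  hole 1: d = -1.6 in → contributes −0.181353 in⁴
  hole 2: d = 1.6 in → contributes −0.181353 in⁴
Total I = 206.076 in⁴.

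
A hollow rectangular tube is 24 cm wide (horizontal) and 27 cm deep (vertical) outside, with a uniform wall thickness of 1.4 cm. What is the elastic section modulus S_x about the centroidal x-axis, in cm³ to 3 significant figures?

Break the section into simple shapes (no overlaps), measuring from the bottom-left corner of the bounding box.
Outer rectangle: 24 × 27, A = 648 cm², y = 13.5 cm, Ī = 39 366 cm⁴.
Inner void (subtracted): 21.2 × 24.2, A = 513.04 cm², y = 13.5 cm, Ī = 25 038 cm⁴.
By symmetry the centroid is at mid-height, ȳ = 13.5 cm.
All pieces are centred on the centroidal x-axis, so I = ΣĪ (holes subtracted) = 14 328 cm⁴.
Extreme fibre distance c = 13.5 cm; S = I/c = 1061.3 cm³.

S_x ≈ 1060 cm³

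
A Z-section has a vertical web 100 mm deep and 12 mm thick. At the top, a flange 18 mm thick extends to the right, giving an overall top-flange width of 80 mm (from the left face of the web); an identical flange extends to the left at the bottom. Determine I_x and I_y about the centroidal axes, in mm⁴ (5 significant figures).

I_x ≈ 5.1812 × 10⁶ mm⁴, I_y ≈ 4.8745 × 10⁶ mm⁴

Break the section into simple shapes (no overlaps), measuring from the bottom-left corner of the bounding box.
Web: 12 × 100, A = 1 200 mm², y = 50 mm, Ī = 1 000 000 mm⁴.
Top flange (beyond web): 68 × 18, A = 1 224 mm², y = 91 mm, Ī = 33 048 mm⁴.
Bottom flange (beyond web): 68 × 18, A = 1 224 mm², y = 9 mm, Ī = 33 048 mm⁴.
Centroid: ȳ = ΣA·y / ΣA = 50 mm.
Transfer each piece to the centroidal x-axis using Ī + A·d² with d = y − 50:
  web: d = 0 mm → contributes +1 000 000 mm⁴
  top flange (beyond web): d = 41 mm → contributes +2 090 592 mm⁴
  bottom flange (beyond web): d = -41 mm → contributes +2 090 592 mm⁴
Total I = 5 181 184 mm⁴.
For the y-axis: x̄ = 74 mm.
Repeating about the centroidal y-axis gives I_y = 4 874 496 mm⁴.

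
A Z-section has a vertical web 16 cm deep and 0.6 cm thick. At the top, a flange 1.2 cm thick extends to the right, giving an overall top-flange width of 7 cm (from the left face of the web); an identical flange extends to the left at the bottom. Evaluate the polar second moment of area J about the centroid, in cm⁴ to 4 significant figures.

J ≈ 1289 cm⁴

Split into non-overlapping primitives; take the origin at the lower-left of the bounding box.
Web: 0.6 × 16, A = 9.6 cm², y = 8 cm, Ī = 204.8 cm⁴.
Top flange (beyond web): 6.4 × 1.2, A = 7.68 cm², y = 15.4 cm, Ī = 0.9216 cm⁴.
Bottom flange (beyond web): 6.4 × 1.2, A = 7.68 cm², y = 0.6 cm, Ī = 0.9216 cm⁴.
Centroid: ȳ = ΣA·y / ΣA = 8 cm.
Transfer each piece to the centroidal x-axis using Ī + A·d² with d = y − 8:
  web: d = 0 cm → contributes +204.8 cm⁴
  top flange (beyond web): d = 7.4 cm → contributes +421.478 cm⁴
  bottom flange (beyond web): d = -7.4 cm → contributes +421.478 cm⁴
Total I = 1047.76 cm⁴.
For the y-axis: x̄ = 6.7 cm.
Repeating about the centroidal y-axis gives I_y = 240.877 cm⁴.
Polar second moment: J = I_x + I_y = 1288.63 cm⁴.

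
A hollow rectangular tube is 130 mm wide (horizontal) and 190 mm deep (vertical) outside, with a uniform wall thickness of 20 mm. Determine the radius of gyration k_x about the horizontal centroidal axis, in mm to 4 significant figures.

k_x ≈ 66.14 mm

Treat the section as a set of non-overlapping primitives; coordinates are from the bounding-box lower-left.
Outer rectangle: 130 × 190, A = 24 700 mm², y = 95 mm, Ī = 74 305 833 mm⁴.
Inner void (subtracted): 90 × 150, A = 13 500 mm², y = 95 mm, Ī = 25 312 500 mm⁴.
By symmetry the centroid is at mid-height, ȳ = 95 mm.
All pieces are centred on the horizontal centroidal axis, so I = ΣĪ (holes subtracted) = 48 993 333 mm⁴.
Radius of gyration: k = √(I/A) = √(48 993 333 / 11 200) = 66.1393 mm.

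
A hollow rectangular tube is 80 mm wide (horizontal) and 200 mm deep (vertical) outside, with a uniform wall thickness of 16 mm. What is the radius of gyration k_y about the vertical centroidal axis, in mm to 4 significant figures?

k_y ≈ 29.67 mm

Decompose the section into non-overlapping parts with the origin at the bottom-left of its bounding rectangle.
Outer rectangle: 80 × 200, A = 16 000 mm², x = 40 mm, Ī = 8 533 333 mm⁴.
Inner void (subtracted): 48 × 168, A = 8 064 mm², x = 40 mm, Ī = 1 548 288 mm⁴.
By symmetry the centroid is at mid-width, x̄ = 40 mm.
All pieces are centred on the vertical centroidal axis, so I = ΣĪ (holes subtracted) = 6 985 045 mm⁴.
Radius of gyration: k = √(I/A) = √(6 985 045 / 7 936) = 29.6677 mm.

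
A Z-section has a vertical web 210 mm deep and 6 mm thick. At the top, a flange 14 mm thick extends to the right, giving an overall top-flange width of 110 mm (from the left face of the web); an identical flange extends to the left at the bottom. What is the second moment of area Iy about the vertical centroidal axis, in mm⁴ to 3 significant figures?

Decompose the section into non-overlapping parts with the origin at the bottom-left of its bounding rectangle.
Web: 6 × 210, A = 1 260 mm², x = 107 mm, Ī = 3 780 mm⁴.
Top flange (beyond web): 104 × 14, A = 1 456 mm², x = 162 mm, Ī = 1 312 341 mm⁴.
Bottom flange (beyond web): 104 × 14, A = 1 456 mm², x = 52 mm, Ī = 1 312 341 mm⁴.
Centroid: x̄ = ΣA·x / ΣA = 107 mm.
Transfer each piece to the vertical centroidal axis using Ī + A·d² with d = x − 107:
  web: d = 0 mm → contributes +3 780 mm⁴
  top flange (beyond web): d = 55 mm → contributes +5 716 741 mm⁴
  bottom flange (beyond web): d = -55 mm → contributes +5 716 741 mm⁴
Total I = 11 437 263 mm⁴.

Iy ≈ 1.14 × 10⁷ mm⁴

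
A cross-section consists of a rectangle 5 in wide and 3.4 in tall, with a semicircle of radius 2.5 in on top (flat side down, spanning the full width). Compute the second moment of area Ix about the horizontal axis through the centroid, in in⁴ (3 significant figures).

Split into non-overlapping primitives; take the origin at the lower-left of the bounding box.
Rectangular body: 5 × 3.4, A = 17 in², y = 1.7 in, Ī = 16.377 in⁴.
Semicircular cap: semicircle r = 2.5, A = 9.8175 in², y = 4.461 in, Ī = 4.2874 in⁴.
Centroid: ȳ = ΣA·y / ΣA = 2.7108 in.
Transfer each piece to the horizontal axis through the centroid using Ī + A·d² with d = y − 2.7108:
  rectangular body: d = -1.0108 in → contributes +33.745 in⁴
  semicircular cap: d = 1.7503 in → contributes +34.362 in⁴
Total I = 68.107 in⁴.

Ix ≈ 68.1 in⁴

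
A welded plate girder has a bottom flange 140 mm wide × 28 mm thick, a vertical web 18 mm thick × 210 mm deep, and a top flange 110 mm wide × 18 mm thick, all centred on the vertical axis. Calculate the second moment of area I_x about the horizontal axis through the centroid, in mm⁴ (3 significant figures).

I_x ≈ 8.95 × 10⁷ mm⁴

Split into non-overlapping primitives; take the origin at the lower-left of the bounding box.
Bottom plate: 140 × 28, A = 3 920 mm², y = 14 mm, Ī = 256 107 mm⁴.
Web plate: 18 × 210, A = 3 780 mm², y = 133 mm, Ī = 13 891 500 mm⁴.
Top plate: 110 × 18, A = 1 980 mm², y = 247 mm, Ī = 53 460 mm⁴.
Centroid: ȳ = ΣA·y / ΣA = 108.13 mm.
Transfer each piece to the horizontal axis through the centroid using Ī + A·d² with d = y − 108.13:
  bottom plate: d = -94.128 mm → contributes +34 987 695 mm⁴
  web plate: d = 24.872 mm → contributes +16 229 851 mm⁴
  top plate: d = 138.87 mm → contributes +38 238 562 mm⁴
Total I = 89 456 108 mm⁴.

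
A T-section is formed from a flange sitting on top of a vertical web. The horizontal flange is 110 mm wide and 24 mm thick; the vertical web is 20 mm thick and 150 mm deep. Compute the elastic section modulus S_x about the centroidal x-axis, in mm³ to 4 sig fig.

S_x ≈ 1.415 × 10⁵ mm³

Treat the section as a set of non-overlapping primitives; coordinates are from the bounding-box lower-left.
Flange: 110 × 24, A = 2 640 mm², y = 162 mm, Ī = 126 720 mm⁴.
Web: 20 × 150, A = 3 000 mm², y = 75 mm, Ī = 5 625 000 mm⁴.
Centroid: ȳ = ΣA·y / ΣA = 115.723 mm.
Transfer each piece to the centroidal x-axis using Ī + A·d² with d = y − 115.723:
  flange: d = 46.2766 mm → contributes +5 780 342 mm⁴
  web: d = -40.7234 mm → contributes +10 600 187 mm⁴
Total I = 16 380 529 mm⁴.
Extreme fibre distance c = 115.723 mm; S = I/c = 141 549 mm³.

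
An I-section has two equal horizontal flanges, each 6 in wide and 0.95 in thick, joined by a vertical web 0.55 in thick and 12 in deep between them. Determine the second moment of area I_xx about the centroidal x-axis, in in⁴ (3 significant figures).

I_xx ≈ 558 in⁴

Break the section into simple shapes (no overlaps), measuring from the bottom-left corner of the bounding box.
Bottom flange: 6 × 0.95, A = 5.7 in², y = 0.475 in, Ī = 0.42869 in⁴.
Web: 0.55 × 12, A = 6.6 in², y = 6.95 in, Ī = 79.2 in⁴.
Top flange: 6 × 0.95, A = 5.7 in², y = 13.425 in, Ī = 0.42869 in⁴.
By symmetry the centroid is at mid-height, ȳ = 6.95 in.
Transfer each piece to the centroidal x-axis using Ī + A·d² with d = y − 6.95:
  bottom flange: d = -6.475 in → contributes +239.4 in⁴
  web: d = 0 in → contributes +79.2 in⁴
  top flange: d = 6.475 in → contributes +239.4 in⁴
Total I = 558.01 in⁴.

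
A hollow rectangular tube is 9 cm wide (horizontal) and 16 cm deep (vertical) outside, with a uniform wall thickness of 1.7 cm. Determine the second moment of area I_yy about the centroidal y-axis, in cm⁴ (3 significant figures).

I_yy ≈ 788 cm⁴

Treat the section as a set of non-overlapping primitives; coordinates are from the bounding-box lower-left.
Outer rectangle: 9 × 16, A = 144 cm², x = 4.5 cm, Ī = 972 cm⁴.
Inner void (subtracted): 5.6 × 12.6, A = 70.56 cm², x = 4.5 cm, Ī = 184.4 cm⁴.
By symmetry the centroid is at mid-width, x̄ = 4.5 cm.
All pieces are centred on the centroidal y-axis, so I = ΣĪ (holes subtracted) = 787.6 cm⁴.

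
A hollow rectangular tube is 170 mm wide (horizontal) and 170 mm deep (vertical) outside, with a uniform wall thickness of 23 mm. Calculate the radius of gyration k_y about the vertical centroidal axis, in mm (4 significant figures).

Split into non-overlapping primitives; take the origin at the lower-left of the bounding box.
Outer rectangle: 170 × 170, A = 28 900 mm², x = 85 mm, Ī = 69 600 833 mm⁴.
Inner void (subtracted): 124 × 124, A = 15 376 mm², x = 85 mm, Ī = 19 701 781 mm⁴.
By symmetry the centroid is at mid-width, x̄ = 85 mm.
All pieces are centred on the vertical centroidal axis, so I = ΣĪ (holes subtracted) = 49 899 052 mm⁴.
Radius of gyration: k = √(I/A) = √(49 899 052 / 13 524) = 60.7426 mm.

k_y ≈ 60.74 mm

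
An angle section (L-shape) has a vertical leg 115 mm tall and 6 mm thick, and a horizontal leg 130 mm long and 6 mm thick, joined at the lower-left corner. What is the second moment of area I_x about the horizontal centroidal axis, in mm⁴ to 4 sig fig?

Treat the section as a set of non-overlapping primitives; coordinates are from the bounding-box lower-left.
Vertical leg: 6 × 115, A = 690 mm², y = 57.5 mm, Ī = 760 438 mm⁴.
Horizontal leg (remainder): 124 × 6, A = 744 mm², y = 3 mm, Ī = 2 232 mm⁴.
Centroid: ȳ = ΣA·y / ΣA = 29.2238 mm.
Transfer each piece to the horizontal centroidal axis using Ī + A·d² with d = y − 29.2238:
  vertical leg: d = 28.2762 mm → contributes +1 312 121 mm⁴
  horizontal leg (remainder): d = -26.2238 mm → contributes +513 874 mm⁴
Total I = 1 825 994 mm⁴.

I_x ≈ 1.826 × 10⁶ mm⁴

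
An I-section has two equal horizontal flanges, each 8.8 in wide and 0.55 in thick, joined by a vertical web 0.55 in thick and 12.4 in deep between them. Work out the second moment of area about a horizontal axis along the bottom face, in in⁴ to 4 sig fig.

I_base ≈ 1245 in⁴

Split into non-overlapping primitives; take the origin at the lower-left of the bounding box.
Bottom flange: 8.8 × 0.55, A = 4.84 in², y = 0.275 in, Ī = 0.122008 in⁴.
Web: 0.55 × 12.4, A = 6.82 in², y = 6.75 in, Ī = 87.3869 in⁴.
Top flange: 8.8 × 0.55, A = 4.84 in², y = 13.225 in, Ī = 0.122008 in⁴.
Transfer each piece to the base of the section using Ī + A·d² with d = y − 0:
  bottom flange: d = 0.275 in → contributes +0.488033 in⁴
  web: d = 6.75 in → contributes +398.123 in⁴
  top flange: d = 13.225 in → contributes +846.641 in⁴
Total I = 1245.25 in⁴.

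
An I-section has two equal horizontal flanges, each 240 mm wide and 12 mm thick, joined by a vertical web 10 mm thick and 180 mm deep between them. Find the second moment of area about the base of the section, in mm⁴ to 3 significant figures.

Break the section into simple shapes (no overlaps), measuring from the bottom-left corner of the bounding box.
Bottom flange: 240 × 12, A = 2 880 mm², y = 6 mm, Ī = 34 560 mm⁴.
Web: 10 × 180, A = 1 800 mm², y = 102 mm, Ī = 4 860 000 mm⁴.
Top flange: 240 × 12, A = 2 880 mm², y = 198 mm, Ī = 34 560 mm⁴.
Transfer each piece to the bottom edge using Ī + A·d² with d = y − 0:
  bottom flange: d = 6 mm → contributes +138 240 mm⁴
  web: d = 102 mm → contributes +23 587 200 mm⁴
  top flange: d = 198 mm → contributes +112 942 080 mm⁴
Total I = 136 667 520 mm⁴.

I_base ≈ 1.37 × 10⁸ mm⁴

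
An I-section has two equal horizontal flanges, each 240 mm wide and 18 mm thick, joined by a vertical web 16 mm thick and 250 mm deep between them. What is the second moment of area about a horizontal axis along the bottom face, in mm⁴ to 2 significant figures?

I_base ≈ 4.3 × 10⁸ mm⁴

Decompose the section into non-overlapping parts with the origin at the bottom-left of its bounding rectangle.
Bottom flange: 240 × 18, A = 4 320 mm², y = 9 mm, Ī = 116 640 mm⁴.
Web: 16 × 250, A = 4 000 mm², y = 143 mm, Ī = 20 833 333 mm⁴.
Top flange: 240 × 18, A = 4 320 mm², y = 277 mm, Ī = 116 640 mm⁴.
Transfer each piece to the bottom edge using Ī + A·d² with d = y − 0:
  bottom flange: d = 9 mm → contributes +466 560 mm⁴
  web: d = 143 mm → contributes +102 629 333 mm⁴
  top flange: d = 277 mm → contributes +331 585 920 mm⁴
Total I = 434 681 813 mm⁴.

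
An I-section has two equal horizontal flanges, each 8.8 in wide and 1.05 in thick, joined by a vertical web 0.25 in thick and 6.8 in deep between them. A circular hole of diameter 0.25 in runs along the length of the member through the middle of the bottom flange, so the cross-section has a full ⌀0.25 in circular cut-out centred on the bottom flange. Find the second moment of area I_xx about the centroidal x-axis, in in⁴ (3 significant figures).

Split into non-overlapping primitives; take the origin at the lower-left of the bounding box.
Bottom flange: 8.8 × 1.05, A = 9.24 in², y = 0.525 in, Ī = 0.84893 in⁴.
Web: 0.25 × 6.8, A = 1.7 in², y = 4.45 in, Ī = 6.5507 in⁴.
Top flange: 8.8 × 1.05, A = 9.24 in², y = 8.375 in, Ī = 0.84893 in⁴.
Hole (subtracted): ⌀0.25, A = 0.049087 in², y = 0.525 in, Ī = 0.00019175 in⁴.
Centroid: ȳ = ΣA·y / ΣA = 4.4596 in.
Transfer each piece to the centroidal x-axis using Ī + A·d² with d = y − 4.4596:
  bottom flange: d = -3.9346 in → contributes +143.89 in⁴
  web: d = -0.0095708 in → contributes +6.5508 in⁴
  top flange: d = 3.9154 in → contributes +142.5 in⁴
  hole: d = -3.9346 in → contributes −0.76011 in⁴
Total I = 292.19 in⁴.

I_xx ≈ 292 in⁴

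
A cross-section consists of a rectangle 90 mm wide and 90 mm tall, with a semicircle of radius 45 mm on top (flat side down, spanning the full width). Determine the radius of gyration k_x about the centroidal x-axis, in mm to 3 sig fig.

k_x ≈ 36.8 mm

Treat the section as a set of non-overlapping primitives; coordinates are from the bounding-box lower-left.
Rectangular body: 90 × 90, A = 8 100 mm², y = 45 mm, Ī = 5 467 500 mm⁴.
Semicircular cap: semicircle r = 45, A = 3180.9 mm², y = 109.1 mm, Ī = 450 072 mm⁴.
Centroid: ȳ = ΣA·y / ΣA = 63.074 mm.
Transfer each piece to the centroidal x-axis using Ī + A·d² with d = y − 63.074:
  rectangular body: d = -18.074 mm → contributes +8 113 484 mm⁴
  semicircular cap: d = 46.025 mm → contributes +7 188 015 mm⁴
Total I = 15 301 499 mm⁴.
Radius of gyration: k = √(I/A) = √(15 301 499 / 11 281) = 36.83 mm.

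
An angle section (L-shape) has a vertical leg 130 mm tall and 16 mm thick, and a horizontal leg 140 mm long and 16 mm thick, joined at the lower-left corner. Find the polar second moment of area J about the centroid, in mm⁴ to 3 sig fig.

J ≈ 1.38 × 10⁷ mm⁴

Break the section into simple shapes (no overlaps), measuring from the bottom-left corner of the bounding box.
Vertical leg: 16 × 130, A = 2 080 mm², y = 65 mm, Ī = 2 929 333 mm⁴.
Horizontal leg (remainder): 124 × 16, A = 1 984 mm², y = 8 mm, Ī = 42 325 mm⁴.
Centroid: ȳ = ΣA·y / ΣA = 37.173 mm.
Transfer each piece to the centroidal x-axis using Ī + A·d² with d = y − 37.173:
  vertical leg: d = 27.827 mm → contributes +4 539 938 mm⁴
  horizontal leg (remainder): d = -29.173 mm → contributes +1 730 863 mm⁴
Total I = 6 270 801 mm⁴.
For the y-axis: x̄ = 42.173 mm.
Repeating about the centroidal y-axis gives I_y = 7 562 161 mm⁴.
Polar second moment: J = I_x + I_y = 13 832 961 mm⁴.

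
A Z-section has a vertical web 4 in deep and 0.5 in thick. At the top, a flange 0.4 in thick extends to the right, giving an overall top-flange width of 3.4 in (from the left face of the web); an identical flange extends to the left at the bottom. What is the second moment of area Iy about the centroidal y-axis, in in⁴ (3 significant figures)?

Iy ≈ 8.37 in⁴

Break the section into simple shapes (no overlaps), measuring from the bottom-left corner of the bounding box.
Web: 0.5 × 4, A = 2 in², x = 3.15 in, Ī = 0.041667 in⁴.
Top flange (beyond web): 2.9 × 0.4, A = 1.16 in², x = 4.85 in, Ī = 0.81297 in⁴.
Bottom flange (beyond web): 2.9 × 0.4, A = 1.16 in², x = 1.45 in, Ī = 0.81297 in⁴.
Centroid: x̄ = ΣA·x / ΣA = 3.15 in.
Transfer each piece to the centroidal y-axis using Ī + A·d² with d = x − 3.15:
  web: d = 0 in → contributes +0.041667 in⁴
  top flange (beyond web): d = 1.7 in → contributes +4.1654 in⁴
  bottom flange (beyond web): d = -1.7 in → contributes +4.1654 in⁴
Total I = 8.3724 in⁴.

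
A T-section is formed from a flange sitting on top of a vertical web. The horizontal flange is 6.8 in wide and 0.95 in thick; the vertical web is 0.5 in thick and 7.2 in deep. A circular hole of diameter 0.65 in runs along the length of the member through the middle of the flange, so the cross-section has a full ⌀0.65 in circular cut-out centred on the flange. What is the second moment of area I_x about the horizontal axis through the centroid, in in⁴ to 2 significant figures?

Treat the section as a set of non-overlapping primitives; coordinates are from the bounding-box lower-left.
Flange: 6.8 × 0.95, A = 6.46 in², y = 7.675 in, Ī = 0.4858 in⁴.
Web: 0.5 × 7.2, A = 3.6 in², y = 3.6 in, Ī = 15.55 in⁴.
Hole (subtracted): ⌀0.65, A = 0.3318 in², y = 7.675 in, Ī = 0.008762 in⁴.
Centroid: ȳ = ΣA·y / ΣA = 6.167 in.
Transfer each piece to the horizontal axis through the centroid using Ī + A·d² with d = y − 6.167:
  flange: d = 1.508 in → contributes +15.18 in⁴
  web: d = -2.567 in → contributes +39.27 in⁴
  hole: d = 1.508 in → contributes −0.7634 in⁴
Total I = 53.69 in⁴.

I_x ≈ 54 in⁴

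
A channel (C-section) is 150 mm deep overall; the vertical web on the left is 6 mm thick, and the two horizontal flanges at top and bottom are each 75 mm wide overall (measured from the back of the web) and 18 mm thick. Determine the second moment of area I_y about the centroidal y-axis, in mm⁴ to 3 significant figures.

I_y ≈ 1.92 × 10⁶ mm⁴

Split into non-overlapping primitives; take the origin at the lower-left of the bounding box.
Web: 6 × 150, A = 900 mm², x = 3 mm, Ī = 2 700 mm⁴.
Top flange (beyond web): 69 × 18, A = 1 242 mm², x = 40.5 mm, Ī = 492 764 mm⁴.
Bottom flange (beyond web): 69 × 18, A = 1 242 mm², x = 40.5 mm, Ī = 492 764 mm⁴.
Centroid: x̄ = ΣA·x / ΣA = 30.527 mm.
Transfer each piece to the centroidal y-axis using Ī + A·d² with d = x − 30.527:
  web: d = -27.527 mm → contributes +684 642 mm⁴
  top flange (beyond web): d = 9.9734 mm → contributes +616 304 mm⁴
  bottom flange (beyond web): d = 9.9734 mm → contributes +616 304 mm⁴
Total I = 1 917 250 mm⁴.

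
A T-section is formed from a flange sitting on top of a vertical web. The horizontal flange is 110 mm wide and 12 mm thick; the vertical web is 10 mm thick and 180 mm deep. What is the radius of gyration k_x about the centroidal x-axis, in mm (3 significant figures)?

Break the section into simple shapes (no overlaps), measuring from the bottom-left corner of the bounding box.
Flange: 110 × 12, A = 1 320 mm², y = 186 mm, Ī = 15 840 mm⁴.
Web: 10 × 180, A = 1 800 mm², y = 90 mm, Ī = 4 860 000 mm⁴.
Centroid: ȳ = ΣA·y / ΣA = 130.62 mm.
Transfer each piece to the centroidal x-axis using Ī + A·d² with d = y − 130.62:
  flange: d = 55.385 mm → contributes +4 064 881 mm⁴
  web: d = -40.615 mm → contributes +7 829 297 mm⁴
Total I = 11 894 178 mm⁴.
Radius of gyration: k = √(I/A) = √(11 894 178 / 3 120) = 61.743 mm.

k_x ≈ 61.7 mm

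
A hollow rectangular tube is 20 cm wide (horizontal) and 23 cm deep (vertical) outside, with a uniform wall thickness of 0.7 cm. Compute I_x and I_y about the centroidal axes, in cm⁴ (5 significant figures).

Break the section into simple shapes (no overlaps), measuring from the bottom-left corner of the bounding box.
Outer rectangle: 20 × 23, A = 460 cm², y = 11.5 cm, Ī = 20278.33 cm⁴.
Inner void (subtracted): 18.6 × 21.6, A = 401.76 cm², y = 11.5 cm, Ī = 15620.43 cm⁴.
By symmetry the centroid is at mid-height, ȳ = 11.5 cm.
All pieces are centred on the centroidal x-axis, so I = ΣĪ (holes subtracted) = 4657.905 cm⁴.
Repeating about the centroidal y-axis gives I_y = 3750.593 cm⁴.

I_x ≈ 4657.9 cm⁴, I_y ≈ 3750.6 cm⁴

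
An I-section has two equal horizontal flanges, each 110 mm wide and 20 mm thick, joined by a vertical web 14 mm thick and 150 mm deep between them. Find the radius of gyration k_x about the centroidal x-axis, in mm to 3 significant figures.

Break the section into simple shapes (no overlaps), measuring from the bottom-left corner of the bounding box.
Bottom flange: 110 × 20, A = 2 200 mm², y = 10 mm, Ī = 73 333 mm⁴.
Web: 14 × 150, A = 2 100 mm², y = 95 mm, Ī = 3 937 500 mm⁴.
Top flange: 110 × 20, A = 2 200 mm², y = 180 mm, Ī = 73 333 mm⁴.
By symmetry the centroid is at mid-height, ȳ = 95 mm.
Transfer each piece to the centroidal x-axis using Ī + A·d² with d = y − 95:
  bottom flange: d = -85 mm → contributes +15 968 333 mm⁴
  web: d = 0 mm → contributes +3 937 500 mm⁴
  top flange: d = 85 mm → contributes +15 968 333 mm⁴
Total I = 35 874 167 mm⁴.
Radius of gyration: k = √(I/A) = √(35 874 167 / 6 500) = 74.291 mm.

k_x ≈ 74.3 mm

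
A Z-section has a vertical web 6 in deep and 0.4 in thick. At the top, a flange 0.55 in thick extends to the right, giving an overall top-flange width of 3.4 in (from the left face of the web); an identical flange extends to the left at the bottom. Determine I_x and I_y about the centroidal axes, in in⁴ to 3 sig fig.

Split into non-overlapping primitives; take the origin at the lower-left of the bounding box.
Web: 0.4 × 6, A = 2.4 in², y = 3 in, Ī = 7.2 in⁴.
Top flange (beyond web): 3 × 0.55, A = 1.65 in², y = 5.725 in, Ī = 0.041594 in⁴.
Bottom flange (beyond web): 3 × 0.55, A = 1.65 in², y = 0.275 in, Ī = 0.041594 in⁴.
Centroid: ȳ = ΣA·y / ΣA = 3 in.
Transfer each piece to the centroidal x-axis using Ī + A·d² with d = y − 3:
  web: d = 0 in → contributes +7.2 in⁴
  top flange (beyond web): d = 2.725 in → contributes +12.294 in⁴
  bottom flange (beyond web): d = -2.725 in → contributes +12.294 in⁴
Total I = 31.788 in⁴.
For the y-axis: x̄ = 3.2 in.
Repeating about the centroidal y-axis gives I_y = 12.044 in⁴.

I_x ≈ 31.8 in⁴, I_y ≈ 12.0 in⁴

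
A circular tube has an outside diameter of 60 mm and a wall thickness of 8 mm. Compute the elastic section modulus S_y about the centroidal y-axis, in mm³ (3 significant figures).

Treat the section as a set of non-overlapping primitives; coordinates are from the bounding-box lower-left.
Outer circle: ⌀60, A = 2827.4 mm², x = 30 mm, Ī = 636 173 mm⁴.
Bore (subtracted): ⌀44, A = 1520.5 mm², x = 30 mm, Ī = 183 984 mm⁴.
By symmetry the centroid is at mid-width, x̄ = 30 mm.
All pieces are centred on the centroidal y-axis, so I = ΣĪ (holes subtracted) = 452 188 mm⁴.
Extreme fibre distance c = 30 mm; S = I/c = 15 073 mm³.

S_y ≈ 1.51 × 10⁴ mm³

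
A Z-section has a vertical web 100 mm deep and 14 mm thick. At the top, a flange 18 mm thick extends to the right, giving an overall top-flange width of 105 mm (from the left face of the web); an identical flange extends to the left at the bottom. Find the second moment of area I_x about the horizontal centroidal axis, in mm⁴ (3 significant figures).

I_x ≈ 6.76 × 10⁶ mm⁴

Decompose the section into non-overlapping parts with the origin at the bottom-left of its bounding rectangle.
Web: 14 × 100, A = 1 400 mm², y = 50 mm, Ī = 1 166 667 mm⁴.
Top flange (beyond web): 91 × 18, A = 1 638 mm², y = 91 mm, Ī = 44 226 mm⁴.
Bottom flange (beyond web): 91 × 18, A = 1 638 mm², y = 9 mm, Ī = 44 226 mm⁴.
Centroid: ȳ = ΣA·y / ΣA = 50 mm.
Transfer each piece to the horizontal centroidal axis using Ī + A·d² with d = y − 50:
  web: d = 0 mm → contributes +1 166 667 mm⁴
  top flange (beyond web): d = 41 mm → contributes +2 797 704 mm⁴
  bottom flange (beyond web): d = -41 mm → contributes +2 797 704 mm⁴
Total I = 6 762 075 mm⁴.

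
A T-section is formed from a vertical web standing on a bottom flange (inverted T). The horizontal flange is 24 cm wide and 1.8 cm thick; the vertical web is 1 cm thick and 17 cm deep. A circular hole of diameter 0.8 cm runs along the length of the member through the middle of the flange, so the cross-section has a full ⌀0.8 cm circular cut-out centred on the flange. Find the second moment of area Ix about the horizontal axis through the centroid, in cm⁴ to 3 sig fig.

Ix ≈ 1500 cm⁴

Break the section into simple shapes (no overlaps), measuring from the bottom-left corner of the bounding box.
Flange: 24 × 1.8, A = 43.2 cm², y = 0.9 cm, Ī = 11.664 cm⁴.
Web: 1 × 17, A = 17 cm², y = 10.3 cm, Ī = 409.42 cm⁴.
Hole (subtracted): ⌀0.8, A = 0.50265 cm², y = 0.9 cm, Ī = 0.020106 cm⁴.
Centroid: ȳ = ΣA·y / ΣA = 3.5768 cm.
Transfer each piece to the horizontal axis through the centroid using Ī + A·d² with d = y − 3.5768:
  flange: d = -2.6768 cm → contributes +321.21 cm⁴
  web: d = 6.7232 cm → contributes +1177.8 cm⁴
  hole: d = -2.6768 cm → contributes −3.6219 cm⁴
Total I = 1495.4 cm⁴.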